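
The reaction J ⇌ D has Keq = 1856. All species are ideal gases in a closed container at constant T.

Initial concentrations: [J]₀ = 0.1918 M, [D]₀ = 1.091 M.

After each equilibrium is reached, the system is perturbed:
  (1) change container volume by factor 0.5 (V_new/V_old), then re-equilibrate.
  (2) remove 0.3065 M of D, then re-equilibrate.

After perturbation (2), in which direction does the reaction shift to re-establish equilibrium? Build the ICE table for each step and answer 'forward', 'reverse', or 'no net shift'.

Direction: forward

Q₀ = 5.688 vs Keq = 1856 ⇒ Q<K, forward
Step 1:
                   J          D
  init        0.1918      1.091
  Δ          -0.1911     0.1911
  eq      6.9079e-04      1.282
  solve Keq expr → x = 0.1911; check Q = 1856
Then change container volume by factor 0.5 (V_new/V_old).
Step 2:
                   J          D
  init      0.001382      2.564
  Δ                0          0
  eq        0.001382      2.564
  solve Keq expr → x = 0; check Q = 1856
Then remove 0.3065 M of D.
Step 3:
                   J          D
  init      0.001382      2.258
  Δ       -1.6505e-04 1.6505e-04
  eq        0.001217      2.258
  solve Keq expr → x = 1.6505e-04; check Q = 1856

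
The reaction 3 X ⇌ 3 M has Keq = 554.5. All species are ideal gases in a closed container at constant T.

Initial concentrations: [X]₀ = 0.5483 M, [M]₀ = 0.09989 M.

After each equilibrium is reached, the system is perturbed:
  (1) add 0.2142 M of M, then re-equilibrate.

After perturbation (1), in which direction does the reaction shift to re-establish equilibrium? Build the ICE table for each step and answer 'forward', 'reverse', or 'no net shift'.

Direction: reverse

Q₀ = 0.006047 vs Keq = 554.5 ⇒ Q<K, forward
Step 1:
                  X         M
  I          0.5483   0.09989
  C          -0.478     0.478
  E         0.07034    0.5779
  solve Keq expr → x = 0.1593; check Q = 554.5
Then add 0.2142 M of M.
Step 2:
                  X         M
  I         0.07034    0.7921
  C         0.02324  -0.02324
  E         0.09358    0.7688
  solve Keq expr → x = -0.007748; check Q = 554.5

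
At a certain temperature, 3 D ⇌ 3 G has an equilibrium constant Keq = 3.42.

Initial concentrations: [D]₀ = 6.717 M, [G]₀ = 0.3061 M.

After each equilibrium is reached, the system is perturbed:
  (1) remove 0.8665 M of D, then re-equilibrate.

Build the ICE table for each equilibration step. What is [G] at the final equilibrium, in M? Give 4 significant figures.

Q₀ = 9.4638e-05 vs Keq = 3.42 ⇒ Q<K, forward
Step 1:
                  D         G
  I           6.717    0.3061
  C          -3.915     3.915
  E           2.802     4.221
  solve Keq expr → x = 1.305; check Q = 3.42
Then remove 0.8665 M of D.
Step 2:
                  D         G
  I           1.935     4.221
  C          0.5208   -0.5208
  E           2.456       3.7
  solve Keq expr → x = -0.1736; check Q = 3.42

[G]_eq = 3.7 M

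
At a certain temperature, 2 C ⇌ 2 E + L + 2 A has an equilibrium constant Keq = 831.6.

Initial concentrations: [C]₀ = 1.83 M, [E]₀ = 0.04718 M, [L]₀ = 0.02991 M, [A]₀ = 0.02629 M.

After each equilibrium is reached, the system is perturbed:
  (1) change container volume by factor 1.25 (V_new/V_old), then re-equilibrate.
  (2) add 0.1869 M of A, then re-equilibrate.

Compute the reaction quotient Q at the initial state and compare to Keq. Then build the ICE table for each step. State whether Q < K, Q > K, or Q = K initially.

Q₀ = 1.3741e-08; Q < K (proceeds forward)

Q₀ = 1.3741e-08 vs Keq = 831.6 ⇒ Q<K, forward
Step 1:
                  C         E         L         A
  init         1.83   0.04718   0.02991   0.02629
  Δ          -1.728     1.728     0.864     1.728
  eq         0.1021     1.775    0.8939     1.754
  solve Keq expr → x = 0.864; check Q = 831.6
Then change container volume by factor 1.25 (V_new/V_old).
Step 2:
                  C         E         L         A
  init      0.08167      1.42    0.7151     1.403
  Δ        -0.02104   0.02104   0.01052   0.02104
  eq        0.06063     1.441    0.7256     1.424
  solve Keq expr → x = 0.01052; check Q = 831.6
Then add 0.1869 M of A.
Step 3:
                  C         E         L         A
  init      0.06063     1.441    0.7256     1.611
  Δ        0.007146 -0.007146 -0.003573 -0.007146
  eq        0.06778     1.434     0.722     1.604
  solve Keq expr → x = -0.003573; check Q = 831.6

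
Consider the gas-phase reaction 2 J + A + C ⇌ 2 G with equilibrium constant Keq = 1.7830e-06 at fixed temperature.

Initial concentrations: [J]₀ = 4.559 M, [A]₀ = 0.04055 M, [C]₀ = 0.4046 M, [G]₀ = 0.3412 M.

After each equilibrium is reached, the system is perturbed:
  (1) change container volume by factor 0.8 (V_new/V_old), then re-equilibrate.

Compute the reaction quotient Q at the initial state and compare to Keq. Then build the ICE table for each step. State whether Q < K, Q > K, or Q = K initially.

Q₀ = 0.3414; Q > K (proceeds reverse)

Q₀ = 0.3414 vs Keq = 1.7830e-06 ⇒ Q>K, reverse
Step 1:
                  J         A         C         G
  init        4.559   0.04055    0.4046    0.3412
  Δ          0.3389    0.1695    0.1695   -0.3389
  eq          4.898      0.21    0.5741  0.002271
  solve Keq expr → x = -0.1695; check Q = 1.7830e-06
Then change container volume by factor 0.8 (V_new/V_old).
Step 2:
                  J         A         C         G
  init        6.122    0.2625    0.7176  0.002839
  Δ       -7.0598e-04 -3.5299e-04 -3.5299e-04 7.0598e-04
  eq          6.122    0.2622    0.7172  0.003545
  solve Keq expr → x = 3.5299e-04; check Q = 1.7830e-06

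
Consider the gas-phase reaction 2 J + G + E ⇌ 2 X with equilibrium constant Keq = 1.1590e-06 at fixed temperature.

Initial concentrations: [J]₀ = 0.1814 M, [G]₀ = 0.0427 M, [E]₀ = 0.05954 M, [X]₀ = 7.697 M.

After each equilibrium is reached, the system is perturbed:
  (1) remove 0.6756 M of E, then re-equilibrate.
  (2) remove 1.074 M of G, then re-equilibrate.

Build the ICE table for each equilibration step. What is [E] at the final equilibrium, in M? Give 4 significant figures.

Q₀ = 7.0816e+05 vs Keq = 1.1590e-06 ⇒ Q>K, reverse
Step 1:
                    J           G           E           X
  I            0.1814      0.0427     0.05954       7.697
  C             7.664       3.832       3.832      -7.664
  E             7.846       3.875       3.892      0.0328
  solve Keq expr → x = -3.832; check Q = 1.1590e-06
Then remove 0.6756 M of E.
Step 2:
                    J           G           E           X
  I             7.846       3.875       3.216      0.0328
  C          0.002959    0.001479    0.001479   -0.002959
  E             7.849       3.876       3.218     0.02984
  solve Keq expr → x = -0.001479; check Q = 1.1590e-06
Then remove 1.074 M of G.
Step 3:
                    J           G           E           X
  I             7.849       2.802       3.218     0.02984
  C          0.004435    0.002218    0.002218   -0.004435
  E             7.853       2.804        3.22      0.0254
  solve Keq expr → x = -0.002218; check Q = 1.1590e-06

[E]_eq = 3.22 M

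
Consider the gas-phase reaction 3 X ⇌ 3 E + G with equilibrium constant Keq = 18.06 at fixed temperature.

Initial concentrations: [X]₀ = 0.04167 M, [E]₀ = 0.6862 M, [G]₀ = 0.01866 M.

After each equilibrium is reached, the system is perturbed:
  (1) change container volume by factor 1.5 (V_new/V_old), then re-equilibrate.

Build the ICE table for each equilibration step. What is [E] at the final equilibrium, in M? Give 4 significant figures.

Q₀ = 83.33 vs Keq = 18.06 ⇒ Q>K, reverse
Step 1:
                   X          E          G
  init       0.04167     0.6862    0.01866
  Δ          0.01781   -0.01781  -0.005935
  eq         0.05948     0.6684    0.01272
  solve Keq expr → x = -0.005935; check Q = 18.06
Then change container volume by factor 1.5 (V_new/V_old).
Step 2:
                   X          E          G
  init       0.03965     0.4456   0.008483
  Δ        -0.003306   0.003306   0.001102
  eq         0.03634     0.4489   0.009585
  solve Keq expr → x = 0.001102; check Q = 18.06

[E]_eq = 0.4489 M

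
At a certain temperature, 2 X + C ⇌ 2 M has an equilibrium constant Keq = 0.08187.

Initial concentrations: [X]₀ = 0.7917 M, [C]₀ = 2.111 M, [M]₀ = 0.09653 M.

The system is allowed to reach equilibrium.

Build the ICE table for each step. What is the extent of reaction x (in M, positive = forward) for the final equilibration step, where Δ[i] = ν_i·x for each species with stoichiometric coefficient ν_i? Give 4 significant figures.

Q₀ = 0.007042 vs Keq = 0.08187 ⇒ Q<K, forward
Step 1:
                    X           C           M
  Initial      0.7917       2.111     0.09653
  Change      -0.1607    -0.08037      0.1607
  Equil         0.631       2.031      0.2573
  solve Keq expr → x = 0.08037; check Q = 0.08187

x = 0.08037 M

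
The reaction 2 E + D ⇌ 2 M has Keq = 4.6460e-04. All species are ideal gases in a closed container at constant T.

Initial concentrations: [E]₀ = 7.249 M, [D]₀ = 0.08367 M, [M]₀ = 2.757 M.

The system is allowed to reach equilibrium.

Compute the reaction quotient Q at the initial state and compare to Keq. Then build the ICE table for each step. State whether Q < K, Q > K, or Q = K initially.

Q₀ = 1.729; Q > K (proceeds reverse)

Q₀ = 1.729 vs Keq = 4.6460e-04 ⇒ Q>K, reverse
Step 1:
                   E          D          M
  Initial      7.249    0.08367      2.757
  Change       2.513      1.257     -2.513
  Equil        9.762       1.34     0.2436
  solve Keq expr → x = -1.257; check Q = 4.6460e-04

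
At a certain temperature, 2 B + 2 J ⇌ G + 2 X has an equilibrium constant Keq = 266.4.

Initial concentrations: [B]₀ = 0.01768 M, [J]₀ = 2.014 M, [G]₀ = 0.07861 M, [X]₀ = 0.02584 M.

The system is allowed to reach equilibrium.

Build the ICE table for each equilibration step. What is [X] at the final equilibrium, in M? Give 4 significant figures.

[X]_eq = 0.04313 M

Q₀ = 0.0414 vs Keq = 266.4 ⇒ Q<K, forward
Step 1:
                    B           J           G           X
  I           0.01768       2.014     0.07861     0.02584
  C          -0.01729    -0.01729    0.008645     0.01729
  E        3.9091e-04       1.997     0.08725     0.04313
  solve Keq expr → x = 0.008645; check Q = 266.4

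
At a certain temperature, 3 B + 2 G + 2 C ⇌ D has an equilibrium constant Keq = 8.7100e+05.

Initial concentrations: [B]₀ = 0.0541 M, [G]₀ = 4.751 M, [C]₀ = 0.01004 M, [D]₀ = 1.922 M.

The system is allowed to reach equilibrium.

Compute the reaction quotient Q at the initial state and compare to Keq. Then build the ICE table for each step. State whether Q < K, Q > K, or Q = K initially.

Q₀ = 5.3349e+06 vs Keq = 8.7100e+05 ⇒ Q>K, reverse
Step 1:
                   B          G          C          D
  Initial     0.0541      4.751    0.01004      1.922
  Change     0.01228   0.008189   0.008189  -0.004095
  Equil      0.06638      4.759    0.01823      1.918
  solve Keq expr → x = -0.004095; check Q = 8.7100e+05

Q₀ = 5.3349e+06; Q > K (proceeds reverse)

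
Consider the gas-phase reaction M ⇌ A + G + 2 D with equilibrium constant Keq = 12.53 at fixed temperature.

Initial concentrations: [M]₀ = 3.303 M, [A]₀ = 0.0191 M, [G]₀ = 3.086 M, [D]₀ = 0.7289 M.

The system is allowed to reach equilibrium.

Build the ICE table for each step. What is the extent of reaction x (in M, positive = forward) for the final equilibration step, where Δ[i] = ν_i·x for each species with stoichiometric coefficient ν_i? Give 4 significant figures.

Q₀ = 0.009481 vs Keq = 12.53 ⇒ Q<K, forward
Step 1:
                    M           A           G           D
  Initial       3.303      0.0191       3.086      0.7289
  Change      -0.9771      0.9771      0.9771       1.954
  Equil         2.326      0.9962       4.063       2.683
  solve Keq expr → x = 0.9771; check Q = 12.53

x = 0.9771 M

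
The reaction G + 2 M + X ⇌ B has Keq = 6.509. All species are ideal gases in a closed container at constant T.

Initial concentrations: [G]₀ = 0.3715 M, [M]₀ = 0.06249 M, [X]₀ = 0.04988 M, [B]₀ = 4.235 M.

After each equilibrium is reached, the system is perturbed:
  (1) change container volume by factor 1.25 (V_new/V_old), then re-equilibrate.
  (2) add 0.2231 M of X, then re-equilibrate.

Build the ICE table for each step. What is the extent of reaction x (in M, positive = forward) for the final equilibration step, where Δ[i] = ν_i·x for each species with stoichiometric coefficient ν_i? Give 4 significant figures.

Q₀ = 5.8526e+04 vs Keq = 6.509 ⇒ Q>K, reverse
Step 1:
                   G          M          X          B
  Initial     0.3715    0.06249    0.04988      4.235
  Change      0.5085      1.017     0.5085    -0.5085
  Equil         0.88      1.079     0.5584      3.727
  solve Keq expr → x = -0.5085; check Q = 6.509
Then change container volume by factor 1.25 (V_new/V_old).
Step 2:
                   G          M          X          B
  Initial      0.704     0.8636     0.4467      2.981
  Change     0.08404     0.1681    0.08404   -0.08404
  Equil        0.788      1.032     0.5307      2.897
  solve Keq expr → x = -0.08404; check Q = 6.509
Then add 0.2231 M of X.
Step 3:
                   G          M          X          B
  Initial      0.788      1.032     0.7538      2.897
  Change    -0.04942   -0.09884   -0.04942    0.04942
  Equil       0.7386     0.9328     0.7044      2.947
  solve Keq expr → x = 0.04942; check Q = 6.509

x = 0.04942 M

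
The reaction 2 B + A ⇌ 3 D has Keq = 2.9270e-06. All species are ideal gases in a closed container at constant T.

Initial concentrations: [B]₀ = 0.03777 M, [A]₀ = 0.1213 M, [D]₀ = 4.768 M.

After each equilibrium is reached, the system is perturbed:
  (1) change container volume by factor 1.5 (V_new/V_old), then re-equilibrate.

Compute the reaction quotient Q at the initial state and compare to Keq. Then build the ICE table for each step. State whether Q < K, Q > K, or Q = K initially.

Q₀ = 6.2640e+05; Q > K (proceeds reverse)

Q₀ = 6.2640e+05 vs Keq = 2.9270e-06 ⇒ Q>K, reverse
Step 1:
                  B         A         D
  init      0.03777    0.1213     4.768
  Δ           3.154     1.577    -4.731
  eq          3.192     1.698     0.037
  solve Keq expr → x = -1.577; check Q = 2.9270e-06
Then change container volume by factor 1.5 (V_new/V_old).
Step 2:
                  B         A         D
  init        2.128     1.132   0.02466
  Δ               0         0         0
  eq          2.128     1.132   0.02466
  solve Keq expr → x = 0; check Q = 2.9270e-06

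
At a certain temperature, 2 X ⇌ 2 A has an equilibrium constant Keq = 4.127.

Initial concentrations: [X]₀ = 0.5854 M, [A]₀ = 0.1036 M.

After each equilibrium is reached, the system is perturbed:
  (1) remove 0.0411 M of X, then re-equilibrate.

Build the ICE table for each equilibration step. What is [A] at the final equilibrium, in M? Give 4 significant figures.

Q₀ = 0.03132 vs Keq = 4.127 ⇒ Q<K, forward
Step 1:
                    X           A
  init         0.5854      0.1036
  Δ           -0.3581      0.3581
  eq           0.2273      0.4617
  solve Keq expr → x = 0.1791; check Q = 4.127
Then remove 0.0411 M of X.
Step 2:
                    X           A
  init         0.1862      0.4617
  Δ           0.02754    -0.02754
  eq           0.2137      0.4342
  solve Keq expr → x = -0.01377; check Q = 4.127

[A]_eq = 0.4342 M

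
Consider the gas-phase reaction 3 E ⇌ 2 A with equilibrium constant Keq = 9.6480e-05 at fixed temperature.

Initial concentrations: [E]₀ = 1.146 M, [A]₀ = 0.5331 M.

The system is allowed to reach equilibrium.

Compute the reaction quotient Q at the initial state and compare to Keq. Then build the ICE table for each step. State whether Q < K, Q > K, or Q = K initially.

Q₀ = 0.1888; Q > K (proceeds reverse)

Q₀ = 0.1888 vs Keq = 9.6480e-05 ⇒ Q>K, reverse
Step 1:
                  E         A
  init        1.146    0.5331
  Δ          0.7609   -0.5072
  eq          1.907   0.02586
  solve Keq expr → x = -0.2536; check Q = 9.6480e-05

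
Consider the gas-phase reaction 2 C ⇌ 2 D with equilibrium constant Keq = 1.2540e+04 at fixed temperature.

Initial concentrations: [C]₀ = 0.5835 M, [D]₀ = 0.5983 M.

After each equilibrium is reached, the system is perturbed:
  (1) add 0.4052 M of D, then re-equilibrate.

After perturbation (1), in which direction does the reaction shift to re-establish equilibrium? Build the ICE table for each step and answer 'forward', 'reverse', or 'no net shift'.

Direction: reverse

Q₀ = 1.051 vs Keq = 1.2540e+04 ⇒ Q<K, forward
Step 1:
                  C         D
  I          0.5835    0.5983
  C          -0.573     0.573
  E         0.01046     1.171
  solve Keq expr → x = 0.2865; check Q = 1.2540e+04
Then add 0.4052 M of D.
Step 2:
                  C         D
  I         0.01046     1.577
  C        0.003586 -0.003586
  E         0.01405     1.573
  solve Keq expr → x = -0.001793; check Q = 1.2540e+04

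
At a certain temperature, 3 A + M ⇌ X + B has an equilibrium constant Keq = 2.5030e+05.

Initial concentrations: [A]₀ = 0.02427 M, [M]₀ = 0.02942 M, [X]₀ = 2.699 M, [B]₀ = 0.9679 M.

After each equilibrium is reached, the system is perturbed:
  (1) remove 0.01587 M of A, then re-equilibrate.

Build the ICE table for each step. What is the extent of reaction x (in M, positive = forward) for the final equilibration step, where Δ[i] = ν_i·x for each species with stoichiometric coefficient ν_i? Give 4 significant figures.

x = -0.004548 M

Q₀ = 6.2113e+06 vs Keq = 2.5030e+05 ⇒ Q>K, reverse
Step 1:
                  A         M         X         B
  Initial   0.02427   0.02942     2.699    0.9679
  Change    0.03816   0.01272  -0.01272  -0.01272
  Equil     0.06243   0.04214     2.686    0.9552
  solve Keq expr → x = -0.01272; check Q = 2.5030e+05
Then remove 0.01587 M of A.
Step 2:
                  A         M         X         B
  Initial   0.04656   0.04214     2.686    0.9552
  Change    0.01364  0.004548 -0.004548 -0.004548
  Equil      0.0602   0.04669     2.682    0.9506
  solve Keq expr → x = -0.004548; check Q = 2.5030e+05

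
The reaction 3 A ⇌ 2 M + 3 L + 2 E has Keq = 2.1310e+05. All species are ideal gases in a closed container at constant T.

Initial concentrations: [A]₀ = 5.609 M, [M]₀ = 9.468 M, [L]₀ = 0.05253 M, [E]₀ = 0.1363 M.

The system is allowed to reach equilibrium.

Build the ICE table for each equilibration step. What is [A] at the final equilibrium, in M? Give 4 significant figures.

Q₀ = 1.3680e-06 vs Keq = 2.1310e+05 ⇒ Q<K, forward
Step 1:
                    A           M           L           E
  I             5.609       9.468     0.05253      0.1363
  C             -4.67       3.114        4.67       3.114
  E            0.9385       12.58       4.723        3.25
  solve Keq expr → x = 1.557; check Q = 2.1310e+05

[A]_eq = 0.9385 M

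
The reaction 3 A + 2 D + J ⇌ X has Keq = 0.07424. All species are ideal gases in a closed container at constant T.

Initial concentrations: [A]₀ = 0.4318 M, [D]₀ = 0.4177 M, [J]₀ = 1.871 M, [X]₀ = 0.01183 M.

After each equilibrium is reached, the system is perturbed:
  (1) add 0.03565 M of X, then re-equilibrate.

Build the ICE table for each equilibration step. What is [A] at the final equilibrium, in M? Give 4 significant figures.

[A]_eq = 0.5559 M

Q₀ = 0.4501 vs Keq = 0.07424 ⇒ Q>K, reverse
Step 1:
                  A         D         J         X
  init       0.4318    0.4177     1.871   0.01183
  Δ         0.02776    0.0185  0.009252 -0.009252
  eq         0.4596    0.4362      1.88  0.002578
  solve Keq expr → x = -0.009252; check Q = 0.07424
Then add 0.03565 M of X.
Step 2:
                  A         D         J         X
  init       0.4596    0.4362      1.88   0.03823
  Δ         0.09636   0.06424   0.03212  -0.03212
  eq         0.5559    0.5004     1.912  0.006109
  solve Keq expr → x = -0.03212; check Q = 0.07424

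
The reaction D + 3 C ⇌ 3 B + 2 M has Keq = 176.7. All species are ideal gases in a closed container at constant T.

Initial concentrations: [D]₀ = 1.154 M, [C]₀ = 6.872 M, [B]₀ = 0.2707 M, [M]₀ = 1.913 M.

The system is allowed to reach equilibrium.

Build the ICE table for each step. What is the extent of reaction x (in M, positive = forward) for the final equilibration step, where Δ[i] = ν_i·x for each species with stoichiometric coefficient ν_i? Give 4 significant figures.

Q₀ = 1.9384e-04 vs Keq = 176.7 ⇒ Q<K, forward
Step 1:
                   D          C          B          M
  I            1.154      6.872     0.2707      1.913
  C           -1.073     -3.218      3.218      2.146
  E          0.08119      3.654      3.489      4.059
  solve Keq expr → x = 1.073; check Q = 176.7

x = 1.073 M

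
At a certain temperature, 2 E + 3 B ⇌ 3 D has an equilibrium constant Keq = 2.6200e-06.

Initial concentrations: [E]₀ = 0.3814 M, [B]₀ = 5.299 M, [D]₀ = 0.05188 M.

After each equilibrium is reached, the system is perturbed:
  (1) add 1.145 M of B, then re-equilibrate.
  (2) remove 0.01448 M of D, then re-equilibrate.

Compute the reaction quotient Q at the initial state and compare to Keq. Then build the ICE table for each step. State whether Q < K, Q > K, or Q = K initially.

Q₀ = 6.4514e-06; Q > K (proceeds reverse)

Q₀ = 6.4514e-06 vs Keq = 2.6200e-06 ⇒ Q>K, reverse
Step 1:
                  E         B         D
  Initial    0.3814     5.299   0.05188
  Change   0.008531    0.0128   -0.0128
  Equil      0.3899     5.312   0.03908
  solve Keq expr → x = -0.004265; check Q = 2.6200e-06
Then add 1.145 M of B.
Step 2:
                  E         B         D
  Initial    0.3899     6.457   0.03908
  Change  -0.005291 -0.007936  0.007936
  Equil      0.3846     6.449   0.04702
  solve Keq expr → x = 0.002645; check Q = 2.6200e-06
Then remove 0.01448 M of D.
Step 3:
                  E         B         D
  Initial    0.3846     6.449   0.03254
  Change  -0.009092  -0.01364   0.01364
  Equil      0.3755     6.435   0.04618
  solve Keq expr → x = 0.004546; check Q = 2.6200e-06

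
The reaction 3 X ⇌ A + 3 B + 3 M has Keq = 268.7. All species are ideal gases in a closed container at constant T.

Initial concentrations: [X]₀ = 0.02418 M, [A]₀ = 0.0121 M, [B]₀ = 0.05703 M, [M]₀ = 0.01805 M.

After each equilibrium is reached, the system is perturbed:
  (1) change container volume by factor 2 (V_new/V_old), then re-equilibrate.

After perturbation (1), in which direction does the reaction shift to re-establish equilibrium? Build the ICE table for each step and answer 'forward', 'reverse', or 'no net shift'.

Q₀ = 9.3359e-07 vs Keq = 268.7 ⇒ Q<K, forward
Step 1:
                    X           A           B           M
  Initial     0.02418      0.0121     0.05703     0.01805
  Change     -0.02404    0.008012     0.02404     0.02404
  Equil    1.4378e-04     0.02011     0.08107     0.04209
  solve Keq expr → x = 0.008012; check Q = 268.7
Then change container volume by factor 2 (V_new/V_old).
Step 2:
                    X           A           B           M
  Initial  7.1892e-05     0.01006     0.04053     0.02104
  Change  -4.3259e-05  1.4420e-05  4.3259e-05  4.3259e-05
  Equil    2.8633e-05     0.01007     0.04058     0.02109
  solve Keq expr → x = 1.4420e-05; check Q = 268.7

Direction: forward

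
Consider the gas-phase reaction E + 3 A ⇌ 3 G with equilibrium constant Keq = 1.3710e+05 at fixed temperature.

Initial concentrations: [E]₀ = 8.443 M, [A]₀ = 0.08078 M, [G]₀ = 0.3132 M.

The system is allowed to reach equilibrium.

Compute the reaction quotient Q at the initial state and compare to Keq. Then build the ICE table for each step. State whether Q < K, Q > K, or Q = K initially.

Q₀ = 6.903; Q < K (proceeds forward)

Q₀ = 6.903 vs Keq = 1.3710e+05 ⇒ Q<K, forward
Step 1:
                   E          A          G
  I            8.443    0.08078     0.3132
  C         -0.02569   -0.07706    0.07706
  E            8.417   0.003721     0.3903
  solve Keq expr → x = 0.02569; check Q = 1.3710e+05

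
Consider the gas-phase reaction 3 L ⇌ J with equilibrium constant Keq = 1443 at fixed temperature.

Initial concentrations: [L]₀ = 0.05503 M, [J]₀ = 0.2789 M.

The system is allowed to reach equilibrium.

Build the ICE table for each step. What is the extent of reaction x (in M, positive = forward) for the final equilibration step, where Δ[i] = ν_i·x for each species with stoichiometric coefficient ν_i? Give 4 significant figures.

x = -9.0829e-04 M

Q₀ = 1674 vs Keq = 1443 ⇒ Q>K, reverse
Step 1:
                   L          J
  init       0.05503     0.2789
  Δ         0.002725 -9.0829e-04
  eq         0.05775      0.278
  solve Keq expr → x = -9.0829e-04; check Q = 1443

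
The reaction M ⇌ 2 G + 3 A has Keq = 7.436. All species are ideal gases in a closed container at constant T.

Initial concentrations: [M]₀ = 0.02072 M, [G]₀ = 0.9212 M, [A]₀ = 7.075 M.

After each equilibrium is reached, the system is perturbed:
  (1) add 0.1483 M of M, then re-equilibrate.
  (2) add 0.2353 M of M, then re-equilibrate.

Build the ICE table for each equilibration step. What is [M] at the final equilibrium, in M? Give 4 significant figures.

[M]_eq = 0.7817 M

Q₀ = 1.4504e+04 vs Keq = 7.436 ⇒ Q>K, reverse
Step 1:
                  M         G         A
  init      0.02072    0.9212     7.075
  Δ          0.3987   -0.7973    -1.196
  eq         0.4194    0.1239     5.879
  solve Keq expr → x = -0.3987; check Q = 7.436
Then add 0.1483 M of M.
Step 2:
                  M         G         A
  init       0.5677    0.1239     5.879
  Δ       -0.009055   0.01811   0.02716
  eq         0.5586     0.142     5.906
  solve Keq expr → x = 0.009055; check Q = 7.436
Then add 0.2353 M of M.
Step 3:
                  M         G         A
  init       0.7939     0.142     5.906
  Δ        -0.01221   0.02443   0.03664
  eq         0.7817    0.1664     5.943
  solve Keq expr → x = 0.01221; check Q = 7.436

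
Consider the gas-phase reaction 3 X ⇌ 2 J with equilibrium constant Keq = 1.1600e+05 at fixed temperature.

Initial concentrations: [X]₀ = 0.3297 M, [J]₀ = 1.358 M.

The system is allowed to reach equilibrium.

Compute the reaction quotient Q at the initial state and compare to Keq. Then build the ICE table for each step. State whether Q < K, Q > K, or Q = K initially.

Q₀ = 51.46; Q < K (proceeds forward)

Q₀ = 51.46 vs Keq = 1.1600e+05 ⇒ Q<K, forward
Step 1:
                   X          J
  Initial     0.3297      1.358
  Change     -0.3021     0.2014
  Equil      0.02757      1.559
  solve Keq expr → x = 0.1007; check Q = 1.1600e+05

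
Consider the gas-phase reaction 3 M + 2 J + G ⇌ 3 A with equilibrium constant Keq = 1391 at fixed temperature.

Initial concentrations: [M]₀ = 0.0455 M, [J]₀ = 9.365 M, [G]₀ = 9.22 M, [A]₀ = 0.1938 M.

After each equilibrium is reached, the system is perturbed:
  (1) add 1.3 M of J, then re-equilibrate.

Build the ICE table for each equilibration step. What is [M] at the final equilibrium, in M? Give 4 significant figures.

Q₀ = 0.09556 vs Keq = 1391 ⇒ Q<K, forward
Step 1:
                    M           J           G           A
  Initial      0.0455       9.365        9.22      0.1938
  Change     -0.04322    -0.02881    -0.01441     0.04322
  Equil      0.002285       9.336       9.206       0.237
  solve Keq expr → x = 0.01441; check Q = 1391
Then add 1.3 M of J.
Step 2:
                    M           J           G           A
  Initial    0.002285       10.64       9.206       0.237
  Change  -1.8851e-04 -1.2567e-04 -6.2836e-05  1.8851e-04
  Equil      0.002096       10.64       9.206      0.2372
  solve Keq expr → x = 6.2836e-05; check Q = 1391

[M]_eq = 0.002096 M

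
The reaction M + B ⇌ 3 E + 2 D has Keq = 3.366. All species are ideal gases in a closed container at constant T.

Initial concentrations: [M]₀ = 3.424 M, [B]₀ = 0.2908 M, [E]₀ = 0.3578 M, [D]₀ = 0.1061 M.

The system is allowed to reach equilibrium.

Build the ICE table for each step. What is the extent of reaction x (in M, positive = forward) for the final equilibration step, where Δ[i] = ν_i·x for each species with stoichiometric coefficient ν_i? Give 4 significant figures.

x = 0.2465 M

Q₀ = 5.1787e-04 vs Keq = 3.366 ⇒ Q<K, forward
Step 1:
                  M         B         E         D
  init        3.424    0.2908    0.3578    0.1061
  Δ         -0.2465   -0.2465    0.7394     0.493
  eq          3.178   0.04432     1.097    0.5991
  solve Keq expr → x = 0.2465; check Q = 3.366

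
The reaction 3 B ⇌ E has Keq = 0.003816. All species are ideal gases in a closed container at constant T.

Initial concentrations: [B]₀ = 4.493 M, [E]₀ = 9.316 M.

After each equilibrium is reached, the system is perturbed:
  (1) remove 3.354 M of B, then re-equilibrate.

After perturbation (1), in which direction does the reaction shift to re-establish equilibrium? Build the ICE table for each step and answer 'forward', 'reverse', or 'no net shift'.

Direction: reverse

Q₀ = 0.1027 vs Keq = 0.003816 ⇒ Q>K, reverse
Step 1:
                   B          E
  I            4.493      9.316
  C            7.617     -2.539
  E            12.11      6.777
  solve Keq expr → x = -2.539; check Q = 0.003816
Then remove 3.354 M of B.
Step 2:
                   B          E
  I            8.756      6.777
  C            2.776    -0.9252
  E            11.53      5.852
  solve Keq expr → x = -0.9252; check Q = 0.003816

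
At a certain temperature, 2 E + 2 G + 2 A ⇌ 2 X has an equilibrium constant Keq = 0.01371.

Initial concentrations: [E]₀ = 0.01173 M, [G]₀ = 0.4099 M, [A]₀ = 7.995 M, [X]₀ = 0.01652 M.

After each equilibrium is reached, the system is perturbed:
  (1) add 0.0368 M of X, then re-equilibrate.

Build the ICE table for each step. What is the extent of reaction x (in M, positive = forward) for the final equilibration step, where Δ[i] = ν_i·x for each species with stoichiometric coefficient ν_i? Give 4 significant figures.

x = -0.0128 M

Q₀ = 0.1847 vs Keq = 0.01371 ⇒ Q>K, reverse
Step 1:
                    E           G           A           X
  I           0.01173      0.4099       7.995     0.01652
  C          0.008562    0.008562    0.008562   -0.008562
  E           0.02029      0.4185       8.004    0.007958
  solve Keq expr → x = -0.004281; check Q = 0.01371
Then add 0.0368 M of X.
Step 2:
                    E           G           A           X
  I           0.02029      0.4185       8.004     0.04476
  C            0.0256      0.0256      0.0256     -0.0256
  E           0.04589      0.4441       8.029     0.01916
  solve Keq expr → x = -0.0128; check Q = 0.01371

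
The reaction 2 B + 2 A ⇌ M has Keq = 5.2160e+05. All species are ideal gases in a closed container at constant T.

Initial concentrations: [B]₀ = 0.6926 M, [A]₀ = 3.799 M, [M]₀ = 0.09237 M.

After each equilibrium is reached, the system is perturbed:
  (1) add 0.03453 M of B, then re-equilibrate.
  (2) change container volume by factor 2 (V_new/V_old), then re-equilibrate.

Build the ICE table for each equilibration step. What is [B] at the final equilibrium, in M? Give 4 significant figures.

[B]_eq = 4.3010e-04 M

Q₀ = 0.01334 vs Keq = 5.2160e+05 ⇒ Q<K, forward
Step 1:
                   B          A          M
  init        0.6926      3.799    0.09237
  Δ          -0.6923    -0.6923     0.3462
  eq      2.9514e-04      3.107     0.4385
  solve Keq expr → x = 0.3462; check Q = 5.2160e+05
Then add 0.03453 M of B.
Step 2:
                   B          A          M
  init       0.03483      3.107     0.4385
  Δ         -0.03452   -0.03452    0.01726
  eq      3.0427e-04      3.072     0.4558
  solve Keq expr → x = 0.01726; check Q = 5.2160e+05
Then change container volume by factor 2 (V_new/V_old).
Step 3:
                   B          A          M
  init    1.5214e-04      1.536     0.2279
  Δ       2.7796e-04 2.7796e-04 -1.3898e-04
  eq      4.3010e-04      1.536     0.2278
  solve Keq expr → x = -1.3898e-04; check Q = 5.2160e+05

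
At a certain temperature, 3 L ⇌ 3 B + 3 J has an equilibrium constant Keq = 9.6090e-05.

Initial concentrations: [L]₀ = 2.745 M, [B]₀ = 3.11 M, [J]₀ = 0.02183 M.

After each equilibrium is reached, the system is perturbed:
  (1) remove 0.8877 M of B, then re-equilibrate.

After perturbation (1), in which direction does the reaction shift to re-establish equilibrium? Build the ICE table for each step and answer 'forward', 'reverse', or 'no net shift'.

Q₀ = 1.5129e-05 vs Keq = 9.6090e-05 ⇒ Q<K, forward
Step 1:
                   L          B          J
  Initial      2.745       3.11    0.02183
  Change     -0.0181     0.0181     0.0181
  Equil        2.727      3.128    0.03993
  solve Keq expr → x = 0.006033; check Q = 9.6090e-05
Then remove 0.8877 M of B.
Step 2:
                   L          B          J
  Initial      2.727       2.24    0.03993
  Change    -0.01514    0.01514    0.01514
  Equil        2.712      2.256    0.05507
  solve Keq expr → x = 0.005046; check Q = 9.6090e-05

Direction: forward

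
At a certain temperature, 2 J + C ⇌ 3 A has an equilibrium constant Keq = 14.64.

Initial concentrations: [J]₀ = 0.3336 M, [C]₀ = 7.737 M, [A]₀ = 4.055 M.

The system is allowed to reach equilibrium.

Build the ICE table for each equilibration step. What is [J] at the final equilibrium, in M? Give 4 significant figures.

Q₀ = 77.44 vs Keq = 14.64 ⇒ Q>K, reverse
Step 1:
                    J           C           A
  init         0.3336       7.737       4.055
  Δ            0.3024      0.1512     -0.4536
  eq            0.636       7.888       3.601
  solve Keq expr → x = -0.1512; check Q = 14.64

[J]_eq = 0.636 M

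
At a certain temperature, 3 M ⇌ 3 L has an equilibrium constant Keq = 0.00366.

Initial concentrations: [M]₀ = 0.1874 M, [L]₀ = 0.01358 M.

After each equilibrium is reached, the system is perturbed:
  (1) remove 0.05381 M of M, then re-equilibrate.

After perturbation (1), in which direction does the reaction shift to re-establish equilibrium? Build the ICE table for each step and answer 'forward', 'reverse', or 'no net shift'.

Q₀ = 3.8053e-04 vs Keq = 0.00366 ⇒ Q<K, forward
Step 1:
                   M          L
  I           0.1874    0.01358
  C         -0.01326    0.01326
  E           0.1741    0.02684
  solve Keq expr → x = 0.004419; check Q = 0.00366
Then remove 0.05381 M of M.
Step 2:
                   M          L
  I           0.1203    0.02684
  C         0.007185  -0.007185
  E           0.1275    0.01965
  solve Keq expr → x = -0.002395; check Q = 0.00366

Direction: reverse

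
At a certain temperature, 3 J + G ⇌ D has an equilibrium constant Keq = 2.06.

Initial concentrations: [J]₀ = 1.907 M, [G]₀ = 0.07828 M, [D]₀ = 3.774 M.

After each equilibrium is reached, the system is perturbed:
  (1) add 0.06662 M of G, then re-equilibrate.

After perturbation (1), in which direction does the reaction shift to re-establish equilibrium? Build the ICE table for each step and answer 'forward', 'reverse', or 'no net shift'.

Direction: forward

Q₀ = 6.952 vs Keq = 2.06 ⇒ Q>K, reverse
Step 1:
                    J           G           D
  Initial       1.907     0.07828       3.774
  Change       0.2786     0.09287    -0.09287
  Equil         2.186      0.1712       3.681
  solve Keq expr → x = -0.09287; check Q = 2.06
Then add 0.06662 M of G.
Step 2:
                    J           G           D
  Initial       2.186      0.2378       3.681
  Change      -0.1089     -0.0363      0.0363
  Equil         2.077      0.2015       3.717
  solve Keq expr → x = 0.0363; check Q = 2.06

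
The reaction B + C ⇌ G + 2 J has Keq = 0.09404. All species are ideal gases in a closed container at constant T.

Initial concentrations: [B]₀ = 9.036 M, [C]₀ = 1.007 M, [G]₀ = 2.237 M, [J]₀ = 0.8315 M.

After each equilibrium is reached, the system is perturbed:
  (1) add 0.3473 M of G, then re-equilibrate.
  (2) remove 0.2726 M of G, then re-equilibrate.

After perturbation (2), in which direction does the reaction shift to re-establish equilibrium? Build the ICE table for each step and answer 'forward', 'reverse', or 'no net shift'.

Direction: forward

Q₀ = 0.17 vs Keq = 0.09404 ⇒ Q>K, reverse
Step 1:
                   B          C          G          J
  I            9.036      1.007      2.237     0.8315
  C          0.08571    0.08571   -0.08571    -0.1714
  E            9.122      1.093      2.151     0.6601
  solve Keq expr → x = -0.08571; check Q = 0.09404
Then add 0.3473 M of G.
Step 2:
                   B          C          G          J
  I            9.122      1.093      2.499     0.6601
  C          0.01953    0.01953   -0.01953   -0.03905
  E            9.141      1.112      2.479      0.621
  solve Keq expr → x = -0.01953; check Q = 0.09404
Then remove 0.2726 M of G.
Step 3:
                   B          C          G          J
  I            9.141      1.112      2.206      0.621
  C         -0.01502   -0.01502    0.01502    0.03004
  E            9.126      1.097      2.221     0.6511
  solve Keq expr → x = 0.01502; check Q = 0.09404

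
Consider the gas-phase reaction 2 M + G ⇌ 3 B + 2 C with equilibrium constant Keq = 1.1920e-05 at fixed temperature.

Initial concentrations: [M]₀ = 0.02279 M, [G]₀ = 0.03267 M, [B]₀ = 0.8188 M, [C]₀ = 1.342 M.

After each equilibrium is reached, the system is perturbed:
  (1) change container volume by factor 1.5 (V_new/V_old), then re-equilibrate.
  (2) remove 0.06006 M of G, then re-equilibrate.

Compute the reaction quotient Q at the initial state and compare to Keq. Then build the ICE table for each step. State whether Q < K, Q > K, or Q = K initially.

Q₀ = 5.8264e+04; Q > K (proceeds reverse)

Q₀ = 5.8264e+04 vs Keq = 1.1920e-05 ⇒ Q>K, reverse
Step 1:
                    M           G           B           C
  init        0.02279     0.03267      0.8188       1.342
  Δ            0.5378      0.2689     -0.8068     -0.5378
  eq           0.5606      0.3016     0.01204      0.8042
  solve Keq expr → x = -0.2689; check Q = 1.1920e-05
Then change container volume by factor 1.5 (V_new/V_old).
Step 2:
                    M           G           B           C
  init         0.3738      0.2011     0.00803      0.5361
  Δ         -0.001618 -8.0888e-04    0.002427    0.001618
  eq           0.3721      0.2003     0.01046      0.5377
  solve Keq expr → x = 8.0888e-04; check Q = 1.1920e-05
Then remove 0.06006 M of G.
Step 3:
                    M           G           B           C
  init         0.3721      0.1402     0.01046      0.5377
  Δ        7.6127e-04  3.8064e-04   -0.001142 -7.6127e-04
  eq           0.3729      0.1406    0.009314       0.537
  solve Keq expr → x = -3.8064e-04; check Q = 1.1920e-05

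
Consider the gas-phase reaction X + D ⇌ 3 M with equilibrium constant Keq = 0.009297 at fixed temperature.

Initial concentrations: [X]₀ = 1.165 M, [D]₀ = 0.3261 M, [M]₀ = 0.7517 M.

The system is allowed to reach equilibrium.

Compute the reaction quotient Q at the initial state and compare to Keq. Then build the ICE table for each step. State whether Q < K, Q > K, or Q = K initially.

Q₀ = 1.118 vs Keq = 0.009297 ⇒ Q>K, reverse
Step 1:
                    X           D           M
  Initial       1.165      0.3261      0.7517
  Change       0.1884      0.1884     -0.5653
  Equil         1.353      0.5145      0.1864
  solve Keq expr → x = -0.1884; check Q = 0.009297

Q₀ = 1.118; Q > K (proceeds reverse)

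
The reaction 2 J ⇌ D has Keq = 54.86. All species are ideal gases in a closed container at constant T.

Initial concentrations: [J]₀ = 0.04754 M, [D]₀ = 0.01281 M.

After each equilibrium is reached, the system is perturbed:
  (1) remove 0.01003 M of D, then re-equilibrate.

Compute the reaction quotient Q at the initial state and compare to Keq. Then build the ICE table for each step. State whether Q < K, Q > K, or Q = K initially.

Q₀ = 5.668 vs Keq = 54.86 ⇒ Q<K, forward
Step 1:
                   J          D
  I          0.04754    0.01281
  C         -0.02588    0.01294
  E          0.02166    0.02575
  solve Keq expr → x = 0.01294; check Q = 54.86
Then remove 0.01003 M of D.
Step 2:
                   J          D
  I          0.02166    0.01572
  C        -0.003755   0.001878
  E          0.01791     0.0176
  solve Keq expr → x = 0.001878; check Q = 54.86

Q₀ = 5.668; Q < K (proceeds forward)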